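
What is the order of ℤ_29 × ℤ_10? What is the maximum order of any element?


|ℤ_29 × ℤ_10| = 29 × 10 = 290
Max element order = lcm(29,10) = 290
Cyclic? Yes (gcd=1)

|ℤ_29×ℤ_10| = 290, max element order = 290


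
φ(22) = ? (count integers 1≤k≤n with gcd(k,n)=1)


φ(n) = count of k ∈ {1,...,n} with gcd(k,n)=1
Coprimes to 22: {1, 3, 5, 7, 9, 13, 15, 17, 19, 21}
Count: 10

φ(22) = 10


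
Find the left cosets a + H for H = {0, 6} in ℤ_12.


H = {0, 6}, |H| = 2
Number of cosets = |G|/|H| = 12/2 = 6
0 + H = {0, 6}
1 + H = {1, 7}
2 + H = {2, 8}
3 + H = {3, 9}
4 + H = {4, 10}
5 + H = {5, 11}

Cosets: 0+H={0,6}; 1+H={1,7}; 2+H={2,8}; 3+H={3,9}; 4+H={4,10}; 5+H={5,11}


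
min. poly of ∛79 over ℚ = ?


∛79 satisfies x³ - 79 = 0, irreducible over ℚ (no rational root; 79 is not a perfect cube)

Minimal polynomial: x³ - 79


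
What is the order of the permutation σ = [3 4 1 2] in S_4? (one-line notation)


Cycle decomposition: (1 3) (2 4)
Cycle lengths: 2, 2
Order = lcm(2, 2) = 2

ord(σ) = 2


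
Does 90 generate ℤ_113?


g generates ℤ_n iff gcd(g, n) = 1
gcd(90, 113) = 1
Since gcd = 1, 90 is a generator.

Yes, 90 generates ℤ_113


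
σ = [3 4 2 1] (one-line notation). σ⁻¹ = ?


To find σ⁻¹, swap domain and range:
σ(1) = 3 → σ⁻¹(3) = 1
σ(2) = 4 → σ⁻¹(4) = 2
σ(3) = 2 → σ⁻¹(2) = 3
σ(4) = 1 → σ⁻¹(1) = 4

σ⁻¹ = [4 3 1 2]


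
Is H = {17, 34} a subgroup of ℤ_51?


Subgroup test for H = {17, 34} in (ℤ_51, +):
(1) 0 ∈ H? No
(2) Closure: for all a,b ∈ H, (a+b) mod 51 ∈ H? No  [counterexample: 17 + 34 = 0 ∉ H]
(3) Inverses: for all a ∈ H, -a mod 51 ∈ H? Yes

No, H is not a subgroup of ℤ_51


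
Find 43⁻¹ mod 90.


Use the extended Euclidean algorithm to write 1 = 43·s + 90·t; then s mod 90 is the inverse.
Euclidean algorithm:
  43 = 0·90 + 43
  90 = 2·43 + 4
  43 = 10·4 + 3
  4 = 1·3 + 1
  3 = 3·1 + 0
gcd(43,90) = 1
Back-substitution gives: 43·(-23) + 90·(11) = 1
So 43⁻¹ ≡ -23 ≡ 67 (mod 90)
Check: 43 × 67 = 2881 ≡ 1 (mod 90) ✓

43⁻¹ ≡ 67 (mod 90)


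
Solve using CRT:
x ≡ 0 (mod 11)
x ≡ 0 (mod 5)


m₁ = 11, m₂ = 5, gcd = 1, so CRT applies. M = m₁·m₂ = 55
Let M₁ = M/m₁ = 5, M₂ = M/m₂ = 11
Find y₁ ≡ M₁⁻¹ (mod m₁): 5⁻¹ ≡ 9 (mod 11)
Find y₂ ≡ M₂⁻¹ (mod m₂): 11⁻¹ ≡ 1 (mod 5)
x = a₁·M₁·y₁ + a₂·M₂·y₂ = 0·5·9 + 0·11·1 = 0
Reduce mod 55: x ≡ 0
Check: 0 mod 11 = 0 ✓, 0 mod 5 = 0 ✓

x ≡ 0 (mod 55)


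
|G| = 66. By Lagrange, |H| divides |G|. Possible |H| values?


Lagrange's theorem: |H| divides |G|
|G| = 66
Divisors of 66: 1, 2, 3, 6, 11, 22, 33, 66

Possible subgroup orders: {1, 2, 3, 6, 11, 22, 33, 66}


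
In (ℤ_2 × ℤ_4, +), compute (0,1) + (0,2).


Operation: componentwise addition mod (2, 4)
(0,1) + (0,2) = ((a₁+b₁) mod 2, (a₂+b₂) mod 4) with a = (0,1), b = (0,2)

(0,1) + (0,2) = (0,3)


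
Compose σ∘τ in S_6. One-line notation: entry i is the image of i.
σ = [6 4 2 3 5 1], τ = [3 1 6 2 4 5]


σ∘τ: apply τ first, then σ
1 →τ 3 →σ 2
2 →τ 1 →σ 6
3 →τ 6 →σ 1
4 →τ 2 →σ 4
5 →τ 4 →σ 3
6 →τ 5 →σ 5

σ∘τ = [2 6 1 4 3 5]


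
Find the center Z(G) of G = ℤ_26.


Z(G) = {g ∈ G | gx = xg for all x ∈ G}
ℤ_26 is abelian, so Z(G) = G

Z(ℤ_26) = ℤ_26


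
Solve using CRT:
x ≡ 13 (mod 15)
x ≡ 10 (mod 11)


m₁ = 15, m₂ = 11, gcd = 1, so CRT applies. M = m₁·m₂ = 165
Let M₁ = M/m₁ = 11, M₂ = M/m₂ = 15
Find y₁ ≡ M₁⁻¹ (mod m₁): 11⁻¹ ≡ 11 (mod 15)
Find y₂ ≡ M₂⁻¹ (mod m₂): 15⁻¹ ≡ 3 (mod 11)
x = a₁·M₁·y₁ + a₂·M₂·y₂ = 13·11·11 + 10·15·3 = 2023
Reduce mod 165: x ≡ 43
Check: 43 mod 15 = 13 ✓, 43 mod 11 = 10 ✓

x ≡ 43 (mod 165)


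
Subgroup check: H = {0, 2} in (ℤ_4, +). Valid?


Subgroup test for H = {0, 2} in (ℤ_4, +):
(1) 0 ∈ H? Yes
(2) Closure: for all a,b ∈ H, (a+b) mod 4 ∈ H? Yes
(3) Inverses: for all a ∈ H, -a mod 4 ∈ H? Yes

Yes, H is a subgroup of ℤ_4


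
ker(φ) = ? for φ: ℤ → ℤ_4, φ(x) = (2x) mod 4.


Kernel = preimage of identity
ker(φ) = {x ∈ ℤ : 2x ≡ 0 (mod 4)}. gcd(2,4) = 2, so 2x ≡ 0 (mod 4) ⟺ x ≡ 0 (mod 4/2 = 2). Hence ker(φ) = 2ℤ

ker(φ) = 2ℤ


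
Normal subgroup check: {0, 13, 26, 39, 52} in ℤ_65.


H = {0, 13, 26, 39, 52} in ℤ_65
ℤ_65 is abelian; every subgroup of an abelian group is normal

Yes, normal subgroup


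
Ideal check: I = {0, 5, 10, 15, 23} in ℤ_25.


Check ideal conditions for I = {0, 5, 10, 15, 23} in ℤ_25:
(1) I is an additive subgroup? No
(2) For r ∈ ℤ_25 and a ∈ I: r·a ∈ I? No  [counterexample: r=2, a=10, r·a mod 25 = 20 ∉ I]

No, I is not an ideal of ℤ_25


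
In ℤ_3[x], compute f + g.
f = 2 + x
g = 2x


Add coefficients mod 3:
x^0: 2 + 0 = 2 (mod 3)
x^1: 1 + 2 = 0 (mod 3)
Result: 2

f + g = 2


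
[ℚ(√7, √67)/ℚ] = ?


[ℚ(√7,√67):ℚ] = [ℚ(√7,√67):ℚ(√7)]·[ℚ(√7):ℚ] = 2·2 = 4

[ℚ(√7, √67)/ℚ] = 4


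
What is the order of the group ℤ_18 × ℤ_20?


|A × B| = |A| · |B|
|ℤ_18 × ℤ_20| = 18 × 20 = 360

|ℤ_18 × ℤ_20| = 360


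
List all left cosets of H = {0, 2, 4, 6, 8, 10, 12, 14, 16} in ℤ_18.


H = {0, 2, 4, 6, 8, 10, 12, 14, 16}, |H| = 9
Number of cosets = |G|/|H| = 18/9 = 2
0 + H = {0, 2, 4, 6, 8, 10, 12, 14, 16}
1 + H = {1, 3, 5, 7, 9, 11, 13, 15, 17}

Cosets: 0+H={0,2,4,6,8,10,12,14,16}; 1+H={1,3,5,7,9,11,13,15,17}


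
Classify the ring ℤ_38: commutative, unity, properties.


ℤ_38 is a commutative ring with unity 1; 38 = 2×19 is composite, so 2·19 ≡ 0 gives zero divisors (not an integral domain)
Commutative: Yes
Integral domain: No
Has unity: Yes

ℤ_38: Commutative=Yes, Unity=Yes


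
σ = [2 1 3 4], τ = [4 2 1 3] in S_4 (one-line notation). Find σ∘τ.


σ∘τ: apply τ first, then σ
1 →τ 4 →σ 4
2 →τ 2 →σ 1
3 →τ 1 →σ 2
4 →τ 3 →σ 3

σ∘τ = [4 1 2 3]


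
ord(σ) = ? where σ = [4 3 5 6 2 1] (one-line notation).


Cycle decomposition: (1 4 6) (2 3 5)
Cycle lengths: 3, 3
Order = lcm(3, 3) = 3

ord(σ) = 3


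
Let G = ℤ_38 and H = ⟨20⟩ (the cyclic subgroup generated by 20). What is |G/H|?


|⟨20⟩| = n / gcd(20, 38) = 38 / 2 = 19
H is normal (ℤ_38 is abelian).
|G/H| = |G| / |H| = 38 / 19 = 2

|G/H| = 2


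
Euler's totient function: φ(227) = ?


Factor n: 227 = 227
φ(n) = n · ∏(1 - 1/p) over distinct primes p | n
φ(227) = 227 · (1 - 1/227) = 226

φ(227) = 226


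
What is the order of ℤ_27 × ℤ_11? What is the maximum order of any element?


|ℤ_27 × ℤ_11| = 27 × 11 = 297
Max element order = lcm(27,11) = 297
Cyclic? Yes (gcd=1)

|ℤ_27×ℤ_11| = 297, max element order = 297


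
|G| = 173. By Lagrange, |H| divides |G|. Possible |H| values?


Lagrange's theorem: |H| divides |G|
|G| = 173
Divisors of 173: 1, 173

Possible subgroup orders: {1, 173}


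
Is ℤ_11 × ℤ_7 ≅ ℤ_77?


Comparing ℤ_11 × ℤ_7 and ℤ_77:
gcd(11,7) = 1, so ℤ_11 × ℤ_7 ≅ ℤ_77 (CRT)

Yes, ℤ_11 × ℤ_7 ≅ ℤ_77


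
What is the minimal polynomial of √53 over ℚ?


√53 satisfies x² - 53 = 0, irreducible over ℚ since 53 is squarefree

Minimal polynomial: x² - 53


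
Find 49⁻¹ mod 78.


Use the extended Euclidean algorithm to write 1 = 49·s + 78·t; then s mod 78 is the inverse.
Euclidean algorithm:
  49 = 0·78 + 49
  78 = 1·49 + 29
  49 = 1·29 + 20
  29 = 1·20 + 9
  20 = 2·9 + 2
  9 = 4·2 + 1
  2 = 2·1 + 0
gcd(49,78) = 1
Back-substitution gives: 49·(-35) + 78·(22) = 1
So 49⁻¹ ≡ -35 ≡ 43 (mod 78)
Check: 49 × 43 = 2107 ≡ 1 (mod 78) ✓

49⁻¹ ≡ 43 (mod 78)


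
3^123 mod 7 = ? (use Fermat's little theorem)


Fermat's little theorem: if p is prime and gcd(a,p)=1, then a^(p-1) ≡ 1 (mod p)
p = 7 is prime, gcd(3,7) = 1
Reduce exponent: 123 mod 6 = 3
So 3^123 ≡ 3^3 (mod 7)
3^3 mod 7 = 6

3^123 ≡ 6 (mod 7)


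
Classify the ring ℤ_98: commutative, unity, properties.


ℤ_98 is a commutative ring with unity 1; 98 = 2×49 is composite, so 2·49 ≡ 0 gives zero divisors (not an integral domain)
Commutative: Yes
Integral domain: No
Has unity: Yes

ℤ_98: Commutative=Yes, Unity=Yes


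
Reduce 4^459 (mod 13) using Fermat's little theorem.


Fermat's little theorem: if p is prime and gcd(a,p)=1, then a^(p-1) ≡ 1 (mod p)
p = 13 is prime, gcd(4,13) = 1
Reduce exponent: 459 mod 12 = 3
So 4^459 ≡ 4^3 (mod 13)
4^3 mod 13 = 12

4^459 ≡ 12 (mod 13)


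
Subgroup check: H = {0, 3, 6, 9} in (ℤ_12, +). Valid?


Subgroup test for H = {0, 3, 6, 9} in (ℤ_12, +):
(1) 0 ∈ H? Yes
(2) Closure: for all a,b ∈ H, (a+b) mod 12 ∈ H? Yes
(3) Inverses: for all a ∈ H, -a mod 12 ∈ H? Yes

Yes, H is a subgroup of ℤ_12


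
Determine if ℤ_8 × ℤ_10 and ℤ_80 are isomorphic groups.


Comparing ℤ_8 × ℤ_10 and ℤ_80:
gcd(8,10) = 2 ≠ 1. Max element order in ℤ_8×ℤ_10 is lcm(8,10) = 40 < 80, so it has no element of order 80

No, ℤ_8 × ℤ_10 ≇ ℤ_80


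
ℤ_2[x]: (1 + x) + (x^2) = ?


Add coefficients mod 2:
x^0: 1 + 0 = 1 (mod 2)
x^1: 1 + 0 = 1 (mod 2)
x^2: 0 + 1 = 1 (mod 2)
Result: 1 + x + x^2

f + g = 1 + x + x^2


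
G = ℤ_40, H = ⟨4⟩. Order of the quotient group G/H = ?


|⟨4⟩| = n / gcd(4, 40) = 40 / 4 = 10
H is normal (ℤ_40 is abelian).
|G/H| = |G| / |H| = 40 / 10 = 4

|G/H| = 4


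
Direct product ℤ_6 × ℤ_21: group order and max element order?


|ℤ_6 × ℤ_21| = 6 × 21 = 126
Max element order = lcm(6,21) = 42
Cyclic? No (gcd=3)

|ℤ_6×ℤ_21| = 126, max element order = 42


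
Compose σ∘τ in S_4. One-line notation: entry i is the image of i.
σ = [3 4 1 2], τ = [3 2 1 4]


σ∘τ: apply τ first, then σ
1 →τ 3 →σ 1
2 →τ 2 →σ 4
3 →τ 1 →σ 3
4 →τ 4 →σ 2

σ∘τ = [1 4 3 2]


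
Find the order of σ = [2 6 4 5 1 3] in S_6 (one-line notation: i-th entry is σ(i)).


Cycle decomposition: (1 2 6 3 4 5)
Cycle lengths: 6
Order = lcm(6) = 6

ord(σ) = 6


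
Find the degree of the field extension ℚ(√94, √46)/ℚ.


[ℚ(√94,√46):ℚ] = [ℚ(√94,√46):ℚ(√94)]·[ℚ(√94):ℚ] = 2·2 = 4

[ℚ(√94, √46)/ℚ] = 4


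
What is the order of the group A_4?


|A_n| = n!/2 (even permutations)
|A_4| = 4!/2 = 24/2 = 12

|A_4| = 12


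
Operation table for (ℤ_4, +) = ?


Elements: {0, 1, 2, 3}
Operation: addition mod 4
Entry (a, b) = (a + b) mod 4

Cayley table:
  | 0 | 1 | 2 | 3
0 | 0 | 1 | 2 | 3
1 | 1 | 2 | 3 | 0
2 | 2 | 3 | 0 | 1
3 | 3 | 0 | 1 | 2


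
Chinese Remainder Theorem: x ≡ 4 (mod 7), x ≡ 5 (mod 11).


m₁ = 7, m₂ = 11, gcd = 1, so CRT applies. M = m₁·m₂ = 77
Let M₁ = M/m₁ = 11, M₂ = M/m₂ = 7
Find y₁ ≡ M₁⁻¹ (mod m₁): 11⁻¹ ≡ 2 (mod 7)
Find y₂ ≡ M₂⁻¹ (mod m₂): 7⁻¹ ≡ 8 (mod 11)
x = a₁·M₁·y₁ + a₂·M₂·y₂ = 4·11·2 + 5·7·8 = 368
Reduce mod 77: x ≡ 60
Check: 60 mod 7 = 4 ✓, 60 mod 11 = 5 ✓

x ≡ 60 (mod 77)


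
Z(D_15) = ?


Z(G) = {g ∈ G | gx = xg for all x ∈ G}
For odd n, Z(D_n) = {e}: no nontrivial rotation commutes with all reflections

Z(D_15) = {e}


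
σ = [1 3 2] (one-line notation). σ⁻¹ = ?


To find σ⁻¹, swap domain and range:
σ(1) = 1 → σ⁻¹(1) = 1
σ(2) = 3 → σ⁻¹(3) = 2
σ(3) = 2 → σ⁻¹(2) = 3

σ⁻¹ = [1 3 2]


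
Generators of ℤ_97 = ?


g generates ℤ_n iff gcd(g,n) = 1
Prime factors of 97: 97
Generators are g ∈ {1,...,96} not divisible by any of these primes.
Generators: {1, 2, 3, 4, 5, 6, 7, 8, 9, 10, 11, 12, 13, 14, 15, 16, 17, 18, 19, 20, 21, 22, 23, 24, 25, 26, 27, 28, 29, 30, 31, 32, 33, 34, 35, 36, 37, 38, 39, 40, 41, 42, 43, 44, 45, 46, 47, 48, 49, 50, 51, 52, 53, 54, 55, 56, 57, 58, 59, 60, 61, 62, 63, 64, 65, 66, 67, 68, 69, 70, 71, 72, 73, 74, 75, 76, 77, 78, 79, 80, 81, 82, 83, 84, 85, 86, 87, 88, 89, 90, 91, 92, 93, 94, 95, 96}
Number of generators = φ(97) = 96

Generators of ℤ_97 = {1, 2, 3, 4, 5, 6, 7, 8, 9, 10, 11, 12, 13, 14, 15, 16, 17, 18, 19, 20, 21, 22, 23, 24, 25, 26, 27, 28, 29, 30, 31, 32, 33, 34, 35, 36, 37, 38, 39, 40, 41, 42, 43, 44, 45, 46, 47, 48, 49, 50, 51, 52, 53, 54, 55, 56, 57, 58, 59, 60, 61, 62, 63, 64, 65, 66, 67, 68, 69, 70, 71, 72, 73, 74, 75, 76, 77, 78, 79, 80, 81, 82, 83, 84, 85, 86, 87, 88, 89, 90, 91, 92, 93, 94, 95, 96}


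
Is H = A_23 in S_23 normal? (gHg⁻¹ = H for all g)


H = A_23 in S_23
A_23 has index 2 in S_23, and every subgroup of index 2 is normal

Yes, normal subgroup


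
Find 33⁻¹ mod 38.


Use the extended Euclidean algorithm to write 1 = 33·s + 38·t; then s mod 38 is the inverse.
Euclidean algorithm:
  33 = 0·38 + 33
  38 = 1·33 + 5
  33 = 6·5 + 3
  5 = 1·3 + 2
  3 = 1·2 + 1
  2 = 2·1 + 0
gcd(33,38) = 1
Back-substitution gives: 33·(15) + 38·(-13) = 1
So 33⁻¹ ≡ 15 ≡ 15 (mod 38)
Check: 33 × 15 = 495 ≡ 1 (mod 38) ✓

33⁻¹ ≡ 15 (mod 38)


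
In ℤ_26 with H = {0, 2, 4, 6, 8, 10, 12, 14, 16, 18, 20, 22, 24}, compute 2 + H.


2 + H = {2 + h (mod 26) : h ∈ H}
2+0=2, 2+2=4, 2+4=6, 2+6=8, 2+8=10, 2+10=12, 2+12=14, 2+14=16, 2+16=18, 2+18=20, 2+20=22, 2+22=24, 2+24=0
2 + H = {0, 2, 4, 6, 8, 10, 12, 14, 16, 18, 20, 22, 24} = 0 + H

2 + H = {0, 2, 4, 6, 8, 10, 12, 14, 16, 18, 20, 22, 24}


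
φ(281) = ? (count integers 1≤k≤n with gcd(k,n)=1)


Factor n: 281 = 281
φ(n) = n · ∏(1 - 1/p) over distinct primes p | n
φ(281) = 281 · (1 - 1/281) = 280

φ(281) = 280


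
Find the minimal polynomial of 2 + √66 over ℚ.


Let α = 2 + √66. Then α - 2 = √66, so (α - 2)² = 66, giving α² - 4α - 62 = 0. Degree 2 and α ∉ ℚ, so this is the minimal polynomial.

Minimal polynomial: x² - 4x - 62


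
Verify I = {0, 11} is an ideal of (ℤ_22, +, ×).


Check ideal conditions for I = {0, 11} in ℤ_22:
(1) I is an additive subgroup? Yes
(2) For r ∈ ℤ_22 and a ∈ I: r·a ∈ I? Yes

Yes, I is an ideal of ℤ_22


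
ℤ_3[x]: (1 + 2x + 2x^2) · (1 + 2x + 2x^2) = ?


Expand and collect like terms; reduce coefficients mod 3:
x^0: 1·1 = 1 ≡ 1 (mod 3)
x^1: 1·2 + 2·1 = 4 ≡ 1 (mod 3)
x^2: 1·2 + 2·2 + 2·1 = 8 ≡ 2 (mod 3)
x^3: 2·2 + 2·2 = 8 ≡ 2 (mod 3)
x^4: 2·2 = 4 ≡ 1 (mod 3)
Result: 1 + x + 2x^2 + 2x^3 + x^4

f · g = 1 + x + 2x^2 + 2x^3 + x^4


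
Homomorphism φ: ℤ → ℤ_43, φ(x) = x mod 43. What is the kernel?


Kernel = preimage of identity
ker(φ) = {x ∈ ℤ : x ≡ 0 (mod 43)} = 43ℤ = {0, ±43, ±86, ...}

ker(φ) = 43ℤ


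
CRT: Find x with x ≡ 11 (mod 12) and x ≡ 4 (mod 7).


m₁ = 12, m₂ = 7, gcd = 1, so CRT applies. M = m₁·m₂ = 84
Let M₁ = M/m₁ = 7, M₂ = M/m₂ = 12
Find y₁ ≡ M₁⁻¹ (mod m₁): 7⁻¹ ≡ 7 (mod 12)
Find y₂ ≡ M₂⁻¹ (mod m₂): 12⁻¹ ≡ 3 (mod 7)
x = a₁·M₁·y₁ + a₂·M₂·y₂ = 11·7·7 + 4·12·3 = 683
Reduce mod 84: x ≡ 11
Check: 11 mod 12 = 11 ✓, 11 mod 7 = 4 ✓

x ≡ 11 (mod 84)


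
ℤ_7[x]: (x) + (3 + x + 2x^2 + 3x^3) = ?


Add coefficients mod 7:
x^0: 0 + 3 = 3 (mod 7)
x^1: 1 + 1 = 2 (mod 7)
x^2: 0 + 2 = 2 (mod 7)
x^3: 0 + 3 = 3 (mod 7)
Result: 3 + 2x + 2x^2 + 3x^3

f + g = 3 + 2x + 2x^2 + 3x^3


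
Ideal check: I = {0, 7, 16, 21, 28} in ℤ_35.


Check ideal conditions for I = {0, 7, 16, 21, 28} in ℤ_35:
(1) I is an additive subgroup? No
(2) For r ∈ ℤ_35 and a ∈ I: r·a ∈ I? No  [counterexample: r=2, a=7, r·a mod 35 = 14 ∉ I]

No, I is not an ideal of ℤ_35


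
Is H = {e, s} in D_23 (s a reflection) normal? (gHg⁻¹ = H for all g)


H = {e, s} in D_23 (s a reflection)
r·s·r⁻¹ = sr⁻² ≠ s for n ≥ 3, so {e, s} is not closed under conjugation

No, not a normal subgroup


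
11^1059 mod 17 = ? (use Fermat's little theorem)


Fermat's little theorem: if p is prime and gcd(a,p)=1, then a^(p-1) ≡ 1 (mod p)
p = 17 is prime, gcd(11,17) = 1
Reduce exponent: 1059 mod 16 = 3
So 11^1059 ≡ 11^3 (mod 17)
11^3 mod 17 = 5

11^1059 ≡ 5 (mod 17)


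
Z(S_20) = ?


Z(G) = {g ∈ G | gx = xg for all x ∈ G}
S_n is non-abelian for n ≥ 3; Z(S_20) is trivial

Z(S_20) = {e}


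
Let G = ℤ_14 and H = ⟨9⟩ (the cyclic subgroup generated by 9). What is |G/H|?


|⟨9⟩| = n / gcd(9, 14) = 14 / 1 = 14
H is normal (ℤ_14 is abelian).
|G/H| = |G| / |H| = 14 / 14 = 1

|G/H| = 1


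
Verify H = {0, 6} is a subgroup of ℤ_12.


Subgroup test for H = {0, 6} in (ℤ_12, +):
(1) 0 ∈ H? Yes
(2) Closure: for all a,b ∈ H, (a+b) mod 12 ∈ H? Yes
(3) Inverses: for all a ∈ H, -a mod 12 ∈ H? Yes

Yes, H is a subgroup of ℤ_12


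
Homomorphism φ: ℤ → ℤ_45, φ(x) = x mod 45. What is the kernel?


Kernel = preimage of identity
ker(φ) = {x ∈ ℤ : x ≡ 0 (mod 45)} = 45ℤ = {0, ±45, ±90, ...}

ker(φ) = 45ℤ


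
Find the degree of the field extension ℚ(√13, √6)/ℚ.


[ℚ(√13,√6):ℚ] = [ℚ(√13,√6):ℚ(√13)]·[ℚ(√13):ℚ] = 2·2 = 4

[ℚ(√13, √6)/ℚ] = 4


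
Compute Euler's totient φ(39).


Factor n: 39 = 3 × 13
φ(n) = n · ∏(1 - 1/p) over distinct primes p | n
φ(39) = 39 · (1 - 1/3) · (1 - 1/13) = 24

φ(39) = 24


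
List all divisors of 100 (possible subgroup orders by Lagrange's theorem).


Lagrange's theorem: |H| divides |G|
|G| = 100
Divisors of 100: 1, 2, 4, 5, 10, 20, 25, 50, 100

Possible subgroup orders: {1, 2, 4, 5, 10, 20, 25, 50, 100}


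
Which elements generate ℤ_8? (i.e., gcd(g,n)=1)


g generates ℤ_n iff gcd(g,n) = 1
Checking each g ∈ {1,...,7}:
gcd(1,8) = 1
gcd(2,8) = 2
gcd(3,8) = 1
gcd(4,8) = 4
gcd(5,8) = 1
gcd(6,8) = 2
gcd(7,8) = 1
Generators: {1, 3, 5, 7}
Number of generators = φ(8) = 4

Generators of ℤ_8 = {1, 3, 5, 7}


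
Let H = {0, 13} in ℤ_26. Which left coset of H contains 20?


20 + H = {20 + h (mod 26) : h ∈ H}
20+0=20, 20+13=7
20 + H = {7, 20} = 7 + H

20 + H = {7, 20}


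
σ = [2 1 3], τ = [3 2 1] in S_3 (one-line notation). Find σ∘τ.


σ∘τ: apply τ first, then σ
1 →τ 3 →σ 3
2 →τ 2 →σ 1
3 →τ 1 →σ 2

σ∘τ = [3 1 2]


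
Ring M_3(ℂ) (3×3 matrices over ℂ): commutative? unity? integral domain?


Matrix multiplication is non-commutative for n ≥ 2; the identity matrix I is the unity; singular matrices give zero divisors, so not an integral domain
Commutative: No
Integral domain: No
Has unity: Yes

M_3(ℂ) (3×3 matrices over ℂ): Commutative=No, Unity=Yes


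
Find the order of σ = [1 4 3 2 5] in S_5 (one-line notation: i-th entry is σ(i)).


Cycle decomposition: (2 4)
Cycle lengths: 2
Order = lcm(2) = 2

ord(σ) = 2


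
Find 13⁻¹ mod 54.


Use the extended Euclidean algorithm to write 1 = 13·s + 54·t; then s mod 54 is the inverse.
Euclidean algorithm:
  13 = 0·54 + 13
  54 = 4·13 + 2
  13 = 6·2 + 1
  2 = 2·1 + 0
gcd(13,54) = 1
Back-substitution gives: 13·(25) + 54·(-6) = 1
So 13⁻¹ ≡ 25 ≡ 25 (mod 54)
Check: 13 × 25 = 325 ≡ 1 (mod 54) ✓

13⁻¹ ≡ 25 (mod 54)


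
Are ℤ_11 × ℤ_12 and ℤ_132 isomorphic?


Comparing ℤ_11 × ℤ_12 and ℤ_132:
gcd(11,12) = 1, so ℤ_11 × ℤ_12 ≅ ℤ_132 (CRT)

Yes, ℤ_11 × ℤ_12 ≅ ℤ_132


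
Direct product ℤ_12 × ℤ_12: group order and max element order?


|ℤ_12 × ℤ_12| = 12 × 12 = 144
Max element order = lcm(12,12) = 12
Cyclic? No (gcd=12)

|ℤ_12×ℤ_12| = 144, max element order = 12


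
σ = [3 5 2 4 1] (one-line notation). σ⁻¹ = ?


To find σ⁻¹, swap domain and range:
σ(1) = 3 → σ⁻¹(3) = 1
σ(2) = 5 → σ⁻¹(5) = 2
σ(3) = 2 → σ⁻¹(2) = 3
σ(4) = 4 → σ⁻¹(4) = 4
σ(5) = 1 → σ⁻¹(1) = 5

σ⁻¹ = [5 3 1 4 2]


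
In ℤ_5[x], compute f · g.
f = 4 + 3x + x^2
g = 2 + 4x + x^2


Expand and collect like terms; reduce coefficients mod 5:
x^0: 4·2 = 8 ≡ 3 (mod 5)
x^1: 4·4 + 3·2 = 22 ≡ 2 (mod 5)
x^2: 4·1 + 3·4 + 1·2 = 18 ≡ 3 (mod 5)
x^3: 3·1 + 1·4 = 7 ≡ 2 (mod 5)
x^4: 1·1 = 1 ≡ 1 (mod 5)
Result: 3 + 2x + 3x^2 + 2x^3 + x^4

f · g = 3 + 2x + 3x^2 + 2x^3 + x^4


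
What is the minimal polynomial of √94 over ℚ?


√94 satisfies x² - 94 = 0, irreducible over ℚ since 94 is squarefree

Minimal polynomial: x² - 94


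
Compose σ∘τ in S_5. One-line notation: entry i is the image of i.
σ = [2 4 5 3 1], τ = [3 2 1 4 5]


σ∘τ: apply τ first, then σ
1 →τ 3 →σ 5
2 →τ 2 →σ 4
3 →τ 1 →σ 2
4 →τ 4 →σ 3
5 →τ 5 →σ 1

σ∘τ = [5 4 2 3 1]


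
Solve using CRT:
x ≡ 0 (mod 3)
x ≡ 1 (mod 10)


m₁ = 3, m₂ = 10, gcd = 1, so CRT applies. M = m₁·m₂ = 30
Let M₁ = M/m₁ = 10, M₂ = M/m₂ = 3
Find y₁ ≡ M₁⁻¹ (mod m₁): 10⁻¹ ≡ 1 (mod 3)
Find y₂ ≡ M₂⁻¹ (mod m₂): 3⁻¹ ≡ 7 (mod 10)
x = a₁·M₁·y₁ + a₂·M₂·y₂ = 0·10·1 + 1·3·7 = 21
Reduce mod 30: x ≡ 21
Check: 21 mod 3 = 0 ✓, 21 mod 10 = 1 ✓

x ≡ 21 (mod 30)


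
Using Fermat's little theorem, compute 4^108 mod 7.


Fermat's little theorem: if p is prime and gcd(a,p)=1, then a^(p-1) ≡ 1 (mod p)
p = 7 is prime, gcd(4,7) = 1
Reduce exponent: 108 mod 6 = 0
So 4^108 ≡ 4^0 (mod 7)
4^0 = 1

4^108 ≡ 1 (mod 7)


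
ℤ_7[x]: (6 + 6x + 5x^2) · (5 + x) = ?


Expand and collect like terms; reduce coefficients mod 7:
x^0: 6·5 = 30 ≡ 2 (mod 7)
x^1: 6·1 + 6·5 = 36 ≡ 1 (mod 7)
x^2: 6·1 + 5·5 = 31 ≡ 3 (mod 7)
x^3: 5·1 = 5 ≡ 5 (mod 7)
Result: 2 + x + 3x^2 + 5x^3

f · g = 2 + x + 3x^2 + 5x^3


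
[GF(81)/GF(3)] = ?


GF(81) = GF(3^4), so the extension degree is 4

[GF(81)/GF(3)] = 4


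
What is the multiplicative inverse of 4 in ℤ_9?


Use the extended Euclidean algorithm to write 1 = 4·s + 9·t; then s mod 9 is the inverse.
Euclidean algorithm:
  4 = 0·9 + 4
  9 = 2·4 + 1
  4 = 4·1 + 0
gcd(4,9) = 1
Back-substitution gives: 4·(-2) + 9·(1) = 1
So 4⁻¹ ≡ -2 ≡ 7 (mod 9)
Check: 4 × 7 = 28 ≡ 1 (mod 9) ✓

4⁻¹ ≡ 7 (mod 9)


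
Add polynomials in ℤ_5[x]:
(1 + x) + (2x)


Add coefficients mod 5:
x^0: 1 + 0 = 1 (mod 5)
x^1: 1 + 2 = 3 (mod 5)
Result: 1 + 3x

f + g = 1 + 3x


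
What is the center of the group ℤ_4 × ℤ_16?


Z(G) = {g ∈ G | gx = xg for all x ∈ G}
Direct product of abelian groups is abelian, so Z(G) = G

Z(ℤ_4 × ℤ_16) = ℤ_4 × ℤ_16


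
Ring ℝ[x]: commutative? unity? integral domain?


Polynomial ring over ℝ (an integral domain) is a commutative integral domain with unity 1
Commutative: Yes
Integral domain: Yes
Has unity: Yes

ℝ[x]: Commutative=Yes, Unity=Yes


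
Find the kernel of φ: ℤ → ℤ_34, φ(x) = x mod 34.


Kernel = preimage of identity
ker(φ) = {x ∈ ℤ : x ≡ 0 (mod 34)} = 34ℤ = {0, ±34, ±68, ...}

ker(φ) = 34ℤ


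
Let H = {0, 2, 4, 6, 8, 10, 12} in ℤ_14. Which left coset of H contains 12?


12 + H = {12 + h (mod 14) : h ∈ H}
12+0=12, 12+2=0, 12+4=2, 12+6=4, 12+8=6, 12+10=8, 12+12=10
12 + H = {0, 2, 4, 6, 8, 10, 12} = 0 + H

12 + H = {0, 2, 4, 6, 8, 10, 12}


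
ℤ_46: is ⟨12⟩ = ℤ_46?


g generates ℤ_n iff gcd(g, n) = 1
gcd(12, 46) = 2
Since gcd = 2 ≠ 1, ⟨12⟩ has order 23 < 46, so 12 is not a generator.

No, 12 does not generate ℤ_46


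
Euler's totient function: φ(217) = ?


Factor n: 217 = 7 × 31
φ(n) = n · ∏(1 - 1/p) over distinct primes p | n
φ(217) = 217 · (1 - 1/7) · (1 - 1/31) = 180

φ(217) = 180


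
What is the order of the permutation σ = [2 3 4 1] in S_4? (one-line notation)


Cycle decomposition: (1 2 3 4)
Cycle lengths: 4
Order = lcm(4) = 4

ord(σ) = 4


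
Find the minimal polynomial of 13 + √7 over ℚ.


Let α = 13 + √7. Then α - 13 = √7, so (α - 13)² = 7, giving α² - 26α + 162 = 0. Degree 2 and α ∉ ℚ, so this is the minimal polynomial.

Minimal polynomial: x² - 26x + 162


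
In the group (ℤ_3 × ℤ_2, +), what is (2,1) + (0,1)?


Operation: componentwise addition mod (3, 2)
(2,1) + (0,1) = ((a₁+b₁) mod 3, (a₂+b₂) mod 2) with a = (2,1), b = (0,1)

(2,1) + (0,1) = (2,0)


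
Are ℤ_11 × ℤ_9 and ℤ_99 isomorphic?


Comparing ℤ_11 × ℤ_9 and ℤ_99:
gcd(11,9) = 1, so ℤ_11 × ℤ_9 ≅ ℤ_99 (CRT)

Yes, ℤ_11 × ℤ_9 ≅ ℤ_99


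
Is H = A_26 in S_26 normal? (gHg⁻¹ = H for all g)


H = A_26 in S_26
A_26 has index 2 in S_26, and every subgroup of index 2 is normal

Yes, normal subgroup


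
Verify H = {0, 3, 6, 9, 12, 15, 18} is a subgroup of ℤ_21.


Subgroup test for H = {0, 3, 6, 9, 12, 15, 18} in (ℤ_21, +):
(1) 0 ∈ H? Yes
(2) Closure: for all a,b ∈ H, (a+b) mod 21 ∈ H? Yes
(3) Inverses: for all a ∈ H, -a mod 21 ∈ H? Yes

Yes, H is a subgroup of ℤ_21


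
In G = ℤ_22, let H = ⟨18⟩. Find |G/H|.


|⟨18⟩| = n / gcd(18, 22) = 22 / 2 = 11
H is normal (ℤ_22 is abelian).
|G/H| = |G| / |H| = 22 / 11 = 2

|G/H| = 2


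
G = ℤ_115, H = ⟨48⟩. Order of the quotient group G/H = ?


|⟨48⟩| = n / gcd(48, 115) = 115 / 1 = 115
H is normal (ℤ_115 is abelian).
|G/H| = |G| / |H| = 115 / 115 = 1

|G/H| = 1


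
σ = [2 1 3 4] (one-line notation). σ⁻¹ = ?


To find σ⁻¹, swap domain and range:
σ(1) = 2 → σ⁻¹(2) = 1
σ(2) = 1 → σ⁻¹(1) = 2
σ(3) = 3 → σ⁻¹(3) = 3
σ(4) = 4 → σ⁻¹(4) = 4

σ⁻¹ = [2 1 3 4]


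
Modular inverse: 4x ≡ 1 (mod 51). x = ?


Use the extended Euclidean algorithm to write 1 = 4·s + 51·t; then s mod 51 is the inverse.
Euclidean algorithm:
  4 = 0·51 + 4
  51 = 12·4 + 3
  4 = 1·3 + 1
  3 = 3·1 + 0
gcd(4,51) = 1
Back-substitution gives: 4·(13) + 51·(-1) = 1
So 4⁻¹ ≡ 13 ≡ 13 (mod 51)
Check: 4 × 13 = 52 ≡ 1 (mod 51) ✓

4⁻¹ ≡ 13 (mod 51)


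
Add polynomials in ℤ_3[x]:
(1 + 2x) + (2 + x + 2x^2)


Add coefficients mod 3:
x^0: 1 + 2 = 0 (mod 3)
x^1: 2 + 1 = 0 (mod 3)
x^2: 0 + 2 = 2 (mod 3)
Result: 2x^2

f + g = 2x^2


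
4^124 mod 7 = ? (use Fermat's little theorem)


Fermat's little theorem: if p is prime and gcd(a,p)=1, then a^(p-1) ≡ 1 (mod p)
p = 7 is prime, gcd(4,7) = 1
Reduce exponent: 124 mod 6 = 4
So 4^124 ≡ 4^4 (mod 7)
4^4 mod 7 = 4

4^124 ≡ 4 (mod 7)


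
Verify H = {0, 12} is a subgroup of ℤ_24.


Subgroup test for H = {0, 12} in (ℤ_24, +):
(1) 0 ∈ H? Yes
(2) Closure: for all a,b ∈ H, (a+b) mod 24 ∈ H? Yes
(3) Inverses: for all a ∈ H, -a mod 24 ∈ H? Yes

Yes, H is a subgroup of ℤ_24


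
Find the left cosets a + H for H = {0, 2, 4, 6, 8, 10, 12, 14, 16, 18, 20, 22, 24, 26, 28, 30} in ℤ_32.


H = {0, 2, 4, 6, 8, 10, 12, 14, 16, 18, 20, 22, 24, 26, 28, 30}, |H| = 16
Number of cosets = |G|/|H| = 32/16 = 2
0 + H = {0, 2, 4, 6, 8, 10, 12, 14, 16, 18, 20, 22, 24, 26, 28, 30}
1 + H = {1, 3, 5, 7, 9, 11, 13, 15, 17, 19, 21, 23, 25, 27, 29, 31}

Cosets: 0+H={0,2,4,6,8,10,12,14,16,18,20,22,24,26,28,30}; 1+H={1,3,5,7,9,11,13,15,17,19,21,23,25,27,29,31}


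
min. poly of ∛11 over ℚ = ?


∛11 satisfies x³ - 11 = 0, irreducible over ℚ (no rational root; 11 is not a perfect cube)

Minimal polynomial: x³ - 11


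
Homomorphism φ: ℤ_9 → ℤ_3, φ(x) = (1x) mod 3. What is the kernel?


Kernel = preimage of identity
ker(φ) = {x ∈ ℤ_9 : 1x ≡ 0 (mod 3)}. Since 3 | 9, φ is well-defined. The kernel is the cyclic subgroup ⟨3⟩ of ℤ_9 (order 3), i.e. {0, 3, 6}

ker(φ) = {0, 3, 6}


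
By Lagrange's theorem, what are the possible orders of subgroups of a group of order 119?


Lagrange's theorem: |H| divides |G|
|G| = 119
Divisors of 119: 1, 7, 17, 119

Possible subgroup orders: {1, 7, 17, 119}


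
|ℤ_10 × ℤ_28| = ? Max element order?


|ℤ_10 × ℤ_28| = 10 × 28 = 280
Max element order = lcm(10,28) = 140
Cyclic? No (gcd=2)

|ℤ_10×ℤ_28| = 280, max element order = 140


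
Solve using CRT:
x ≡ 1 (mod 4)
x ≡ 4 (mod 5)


m₁ = 4, m₂ = 5, gcd = 1, so CRT applies. M = m₁·m₂ = 20
Let M₁ = M/m₁ = 5, M₂ = M/m₂ = 4
Find y₁ ≡ M₁⁻¹ (mod m₁): 5⁻¹ ≡ 1 (mod 4)
Find y₂ ≡ M₂⁻¹ (mod m₂): 4⁻¹ ≡ 4 (mod 5)
x = a₁·M₁·y₁ + a₂·M₂·y₂ = 1·5·1 + 4·4·4 = 69
Reduce mod 20: x ≡ 9
Check: 9 mod 4 = 1 ✓, 9 mod 5 = 4 ✓

x ≡ 9 (mod 20)


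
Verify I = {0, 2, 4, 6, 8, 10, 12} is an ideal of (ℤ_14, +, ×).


Check ideal conditions for I = {0, 2, 4, 6, 8, 10, 12} in ℤ_14:
(1) I is an additive subgroup? Yes
(2) For r ∈ ℤ_14 and a ∈ I: r·a ∈ I? Yes

Yes, I is an ideal of ℤ_14


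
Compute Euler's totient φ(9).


φ(n) = count of k ∈ {1,...,n} with gcd(k,n)=1
Coprimes to 9: {1, 2, 4, 5, 7, 8}
Count: 6

φ(9) = 6


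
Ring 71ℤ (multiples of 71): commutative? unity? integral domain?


71ℤ is a commutative ring under +,× but has no multiplicative identity (1 ∉ 71ℤ); it has no zero divisors, but without unity it is not an integral domain
Commutative: Yes
Integral domain: No
Has unity: No

71ℤ (multiples of 71): Commutative=Yes, Unity=No


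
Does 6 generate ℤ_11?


g generates ℤ_n iff gcd(g, n) = 1
gcd(6, 11) = 1
Since gcd = 1, 6 is a generator.

Yes, 6 generates ℤ_11


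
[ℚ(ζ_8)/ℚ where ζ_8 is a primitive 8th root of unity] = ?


[ℚ(ζ_n):ℚ] = deg Φ_n(x) = φ(n). Here φ(8) = 4

[ℚ(ζ_8)/ℚ where ζ_8 is a primitive 8th root of unity] = 4


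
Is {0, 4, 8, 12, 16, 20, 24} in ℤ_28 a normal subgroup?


H = {0, 4, 8, 12, 16, 20, 24} in ℤ_28
ℤ_28 is abelian; every subgroup of an abelian group is normal

Yes, normal subgroup


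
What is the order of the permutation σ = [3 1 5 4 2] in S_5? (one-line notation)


Cycle decomposition: (1 3 5 2)
Cycle lengths: 4
Order = lcm(4) = 4

ord(σ) = 4


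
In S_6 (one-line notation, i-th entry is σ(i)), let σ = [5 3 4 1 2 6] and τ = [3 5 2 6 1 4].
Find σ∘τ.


σ∘τ: apply τ first, then σ
1 →τ 3 →σ 4
2 →τ 5 →σ 2
3 →τ 2 →σ 3
4 →τ 6 →σ 6
5 →τ 1 →σ 5
6 →τ 4 →σ 1

σ∘τ = [4 2 3 6 5 1]


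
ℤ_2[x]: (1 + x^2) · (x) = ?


Expand and collect like terms; reduce coefficients mod 2:
x^0: 1·0 = 0 ≡ 0 (mod 2)
x^1: 1·1 + 0·0 = 1 ≡ 1 (mod 2)
x^2: 0·1 + 1·0 = 0 ≡ 0 (mod 2)
x^3: 1·1 = 1 ≡ 1 (mod 2)
Result: x + x^3

f · g = x + x^3


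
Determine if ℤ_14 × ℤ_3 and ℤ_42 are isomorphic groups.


Comparing ℤ_14 × ℤ_3 and ℤ_42:
gcd(14,3) = 1, so ℤ_14 × ℤ_3 ≅ ℤ_42 (CRT)

Yes, ℤ_14 × ℤ_3 ≅ ℤ_42


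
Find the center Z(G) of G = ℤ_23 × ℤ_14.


Z(G) = {g ∈ G | gx = xg for all x ∈ G}
Direct product of abelian groups is abelian, so Z(G) = G

Z(ℤ_23 × ℤ_14) = ℤ_23 × ℤ_14


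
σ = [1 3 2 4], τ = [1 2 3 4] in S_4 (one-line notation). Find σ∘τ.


σ∘τ: apply τ first, then σ
1 →τ 1 →σ 1
2 →τ 2 →σ 3
3 →τ 3 →σ 2
4 →τ 4 →σ 4

σ∘τ = [1 3 2 4]


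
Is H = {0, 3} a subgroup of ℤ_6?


Subgroup test for H = {0, 3} in (ℤ_6, +):
(1) 0 ∈ H? Yes
(2) Closure: for all a,b ∈ H, (a+b) mod 6 ∈ H? Yes
(3) Inverses: for all a ∈ H, -a mod 6 ∈ H? Yes

Yes, H is a subgroup of ℤ_6


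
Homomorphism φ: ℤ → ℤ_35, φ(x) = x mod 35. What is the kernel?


Kernel = preimage of identity
ker(φ) = {x ∈ ℤ : x ≡ 0 (mod 35)} = 35ℤ = {0, ±35, ±70, ...}

ker(φ) = 35ℤ


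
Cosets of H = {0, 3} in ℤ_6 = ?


H = {0, 3}, |H| = 2
Number of cosets = |G|/|H| = 6/2 = 3
0 + H = {0, 3}
1 + H = {1, 4}
2 + H = {2, 5}

Cosets: 0+H={0,3}; 1+H={1,4}; 2+H={2,5}


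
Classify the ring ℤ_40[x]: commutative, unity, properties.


ℤ_40 has zero divisors (2·20 ≡ 0), and these lift to constant zero divisors in ℤ_40[x]; so not an integral domain
Commutative: Yes
Integral domain: No
Has unity: Yes

ℤ_40[x]: Commutative=Yes, Unity=Yes


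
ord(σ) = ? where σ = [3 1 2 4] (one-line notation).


Cycle decomposition: (1 3 2)
Cycle lengths: 3
Order = lcm(3) = 3

ord(σ) = 3


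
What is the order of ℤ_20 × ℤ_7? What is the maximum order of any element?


|ℤ_20 × ℤ_7| = 20 × 7 = 140
Max element order = lcm(20,7) = 140
Cyclic? Yes (gcd=1)

|ℤ_20×ℤ_7| = 140, max element order = 140


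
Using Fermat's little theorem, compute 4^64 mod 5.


Fermat's little theorem: if p is prime and gcd(a,p)=1, then a^(p-1) ≡ 1 (mod p)
p = 5 is prime, gcd(4,5) = 1
Reduce exponent: 64 mod 4 = 0
So 4^64 ≡ 4^0 (mod 5)
4^0 = 1

4^64 ≡ 1 (mod 5)


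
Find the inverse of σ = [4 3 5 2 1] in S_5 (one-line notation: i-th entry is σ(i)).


To find σ⁻¹, swap domain and range:
σ(1) = 4 → σ⁻¹(4) = 1
σ(2) = 3 → σ⁻¹(3) = 2
σ(3) = 5 → σ⁻¹(5) = 3
σ(4) = 2 → σ⁻¹(2) = 4
σ(5) = 1 → σ⁻¹(1) = 5

σ⁻¹ = [5 4 2 1 3]


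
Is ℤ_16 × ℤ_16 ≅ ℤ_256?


Comparing ℤ_16 × ℤ_16 and ℤ_256:
gcd(16,16) = 16 ≠ 1. Max element order in ℤ_16×ℤ_16 is lcm(16,16) = 16 < 256, so it has no element of order 256

No, ℤ_16 × ℤ_16 ≇ ℤ_256


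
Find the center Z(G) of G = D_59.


Z(G) = {g ∈ G | gx = xg for all x ∈ G}
For odd n, Z(D_n) = {e}: no nontrivial rotation commutes with all reflections

Z(D_59) = {e}


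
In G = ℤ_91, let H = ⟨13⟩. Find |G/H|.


|⟨13⟩| = n / gcd(13, 91) = 91 / 13 = 7
H is normal (ℤ_91 is abelian).
|G/H| = |G| / |H| = 91 / 7 = 13

|G/H| = 13


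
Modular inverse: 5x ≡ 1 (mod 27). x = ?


Use the extended Euclidean algorithm to write 1 = 5·s + 27·t; then s mod 27 is the inverse.
Euclidean algorithm:
  5 = 0·27 + 5
  27 = 5·5 + 2
  5 = 2·2 + 1
  2 = 2·1 + 0
gcd(5,27) = 1
Back-substitution gives: 5·(11) + 27·(-2) = 1
So 5⁻¹ ≡ 11 ≡ 11 (mod 27)
Check: 5 × 11 = 55 ≡ 1 (mod 27) ✓

5⁻¹ ≡ 11 (mod 27)


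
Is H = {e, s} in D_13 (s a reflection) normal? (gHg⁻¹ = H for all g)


H = {e, s} in D_13 (s a reflection)
r·s·r⁻¹ = sr⁻² ≠ s for n ≥ 3, so {e, s} is not closed under conjugation

No, not a normal subgroup


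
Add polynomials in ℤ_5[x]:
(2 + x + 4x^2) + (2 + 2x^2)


Add coefficients mod 5:
x^0: 2 + 2 = 4 (mod 5)
x^1: 1 + 0 = 1 (mod 5)
x^2: 4 + 2 = 1 (mod 5)
Result: 4 + x + x^2

f + g = 4 + x + x^2


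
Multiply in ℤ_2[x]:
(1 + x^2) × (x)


Expand and collect like terms; reduce coefficients mod 2:
x^0: 1·0 = 0 ≡ 0 (mod 2)
x^1: 1·1 + 0·0 = 1 ≡ 1 (mod 2)
x^2: 0·1 + 1·0 = 0 ≡ 0 (mod 2)
x^3: 1·1 = 1 ≡ 1 (mod 2)
Result: x + x^3

f · g = x + x^3


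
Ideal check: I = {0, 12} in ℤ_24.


Check ideal conditions for I = {0, 12} in ℤ_24:
(1) I is an additive subgroup? Yes
(2) For r ∈ ℤ_24 and a ∈ I: r·a ∈ I? Yes

Yes, I is an ideal of ℤ_24


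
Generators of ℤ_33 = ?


g generates ℤ_n iff gcd(g,n) = 1
Prime factors of 33: 3, 11
Generators are g ∈ {1,...,32} not divisible by any of these primes.
Generators: {1, 2, 4, 5, 7, 8, 10, 13, 14, 16, 17, 19, 20, 23, 25, 26, 28, 29, 31, 32}
Number of generators = φ(33) = 20

Generators of ℤ_33 = {1, 2, 4, 5, 7, 8, 10, 13, 14, 16, 17, 19, 20, 23, 25, 26, 28, 29, 31, 32}


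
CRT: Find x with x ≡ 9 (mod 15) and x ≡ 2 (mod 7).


m₁ = 15, m₂ = 7, gcd = 1, so CRT applies. M = m₁·m₂ = 105
Let M₁ = M/m₁ = 7, M₂ = M/m₂ = 15
Find y₁ ≡ M₁⁻¹ (mod m₁): 7⁻¹ ≡ 13 (mod 15)
Find y₂ ≡ M₂⁻¹ (mod m₂): 15⁻¹ ≡ 1 (mod 7)
x = a₁·M₁·y₁ + a₂·M₂·y₂ = 9·7·13 + 2·15·1 = 849
Reduce mod 105: x ≡ 9
Check: 9 mod 15 = 9 ✓, 9 mod 7 = 2 ✓

x ≡ 9 (mod 105)


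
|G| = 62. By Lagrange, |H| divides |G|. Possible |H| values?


Lagrange's theorem: |H| divides |G|
|G| = 62
Divisors of 62: 1, 2, 31, 62

Possible subgroup orders: {1, 2, 31, 62}


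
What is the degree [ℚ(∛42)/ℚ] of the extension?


∛42 has minimal polynomial x³ - 42 (irreducible over ℚ since 42 is not a perfect cube)

[ℚ(∛42)/ℚ] = 3


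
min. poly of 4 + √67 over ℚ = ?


Let α = 4 + √67. Then α - 4 = √67, so (α - 4)² = 67, giving α² - 8α - 51 = 0. Degree 2 and α ∉ ℚ, so this is the minimal polynomial.

Minimal polynomial: x² - 8x - 51


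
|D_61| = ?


|D_n| = 2n (n rotations and n reflections)
|D_61| = 2×61 = 122

|D_61| = 122


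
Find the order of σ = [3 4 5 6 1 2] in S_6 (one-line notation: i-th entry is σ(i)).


Cycle decomposition: (1 3 5) (2 4 6)
Cycle lengths: 3, 3
Order = lcm(3, 3) = 3

ord(σ) = 3


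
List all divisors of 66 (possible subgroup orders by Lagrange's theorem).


Lagrange's theorem: |H| divides |G|
|G| = 66
Divisors of 66: 1, 2, 3, 6, 11, 22, 33, 66

Possible subgroup orders: {1, 2, 3, 6, 11, 22, 33, 66}


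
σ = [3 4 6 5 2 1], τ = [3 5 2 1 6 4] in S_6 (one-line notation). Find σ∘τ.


σ∘τ: apply τ first, then σ
1 →τ 3 →σ 6
2 →τ 5 →σ 2
3 →τ 2 →σ 4
4 →τ 1 →σ 3
5 →τ 6 →σ 1
6 →τ 4 →σ 5

σ∘τ = [6 2 4 3 1 5]


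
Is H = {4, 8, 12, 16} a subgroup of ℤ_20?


Subgroup test for H = {4, 8, 12, 16} in (ℤ_20, +):
(1) 0 ∈ H? No
(2) Closure: for all a,b ∈ H, (a+b) mod 20 ∈ H? No  [counterexample: 4 + 16 = 0 ∉ H]
(3) Inverses: for all a ∈ H, -a mod 20 ∈ H? Yes

No, H is not a subgroup of ℤ_20


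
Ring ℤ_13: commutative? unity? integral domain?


ℤ_13 is a commutative ring with unity 1; 13 is prime, so ℤ_13 is a field (hence an integral domain)
Commutative: Yes
Integral domain: Yes
Has unity: Yes

ℤ_13: Commutative=Yes, Unity=Yes


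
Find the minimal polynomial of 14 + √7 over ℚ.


Let α = 14 + √7. Then α - 14 = √7, so (α - 14)² = 7, giving α² - 28α + 189 = 0. Degree 2 and α ∉ ℚ, so this is the minimal polynomial.

Minimal polynomial: x² - 28x + 189


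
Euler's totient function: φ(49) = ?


Factor n: 49 = 7^2
φ(n) = n · ∏(1 - 1/p) over distinct primes p | n
φ(49) = 49 · (1 - 1/7) = 42

φ(49) = 42


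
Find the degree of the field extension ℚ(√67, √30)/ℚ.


[ℚ(√67,√30):ℚ] = [ℚ(√67,√30):ℚ(√67)]·[ℚ(√67):ℚ] = 2·2 = 4

[ℚ(√67, √30)/ℚ] = 4


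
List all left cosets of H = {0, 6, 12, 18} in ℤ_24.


H = {0, 6, 12, 18}, |H| = 4
Number of cosets = |G|/|H| = 24/4 = 6
0 + H = {0, 6, 12, 18}
1 + H = {1, 7, 13, 19}
2 + H = {2, 8, 14, 20}
3 + H = {3, 9, 15, 21}
4 + H = {4, 10, 16, 22}
5 + H = {5, 11, 17, 23}

Cosets: 0+H={0,6,12,18}; 1+H={1,7,13,19}; 2+H={2,8,14,20}; 3+H={3,9,15,21}; 4+H={4,10,16,22}; 5+H={5,11,17,23}


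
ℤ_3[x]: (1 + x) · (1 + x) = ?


Expand and collect like terms; reduce coefficients mod 3:
x^0: 1·1 = 1 ≡ 1 (mod 3)
x^1: 1·1 + 1·1 = 2 ≡ 2 (mod 3)
x^2: 1·1 = 1 ≡ 1 (mod 3)
Result: 1 + 2x + x^2

f · g = 1 + 2x + x^2


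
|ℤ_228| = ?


ℤ_n has n elements.

|ℤ_228| = 228


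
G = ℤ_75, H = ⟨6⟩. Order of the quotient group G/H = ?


|⟨6⟩| = n / gcd(6, 75) = 75 / 3 = 25
H is normal (ℤ_75 is abelian).
|G/H| = |G| / |H| = 75 / 25 = 3

|G/H| = 3


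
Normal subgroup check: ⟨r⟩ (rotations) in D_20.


H = ⟨r⟩ (rotations) in D_20
The rotation subgroup ⟨r⟩ has index 2 in D_20, so it is normal

Yes, normal subgroup


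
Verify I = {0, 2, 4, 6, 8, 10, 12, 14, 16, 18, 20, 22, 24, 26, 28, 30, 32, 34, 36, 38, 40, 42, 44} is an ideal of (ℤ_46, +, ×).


Check ideal conditions for I = {0, 2, 4, 6, 8, 10, 12, 14, 16, 18, 20, 22, 24, 26, 28, 30, 32, 34, 36, 38, 40, 42, 44} in ℤ_46:
(1) I is an additive subgroup? Yes
(2) For r ∈ ℤ_46 and a ∈ I: r·a ∈ I? Yes

Yes, I is an ideal of ℤ_46


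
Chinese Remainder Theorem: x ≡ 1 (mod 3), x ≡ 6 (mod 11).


m₁ = 3, m₂ = 11, gcd = 1, so CRT applies. M = m₁·m₂ = 33
Let M₁ = M/m₁ = 11, M₂ = M/m₂ = 3
Find y₁ ≡ M₁⁻¹ (mod m₁): 11⁻¹ ≡ 2 (mod 3)
Find y₂ ≡ M₂⁻¹ (mod m₂): 3⁻¹ ≡ 4 (mod 11)
x = a₁·M₁·y₁ + a₂·M₂·y₂ = 1·11·2 + 6·3·4 = 94
Reduce mod 33: x ≡ 28
Check: 28 mod 3 = 1 ✓, 28 mod 11 = 6 ✓

x ≡ 28 (mod 33)
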